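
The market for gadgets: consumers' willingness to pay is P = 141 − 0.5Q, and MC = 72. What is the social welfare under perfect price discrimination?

Under first-degree price discrimination the firm charges each unit its demand price and produces up to where P = MC, i.e. Q = 138. Consumer surplus is zero; producer surplus equals total surplus.
TS = 4761 (equal to competitive TS).

TS = 4761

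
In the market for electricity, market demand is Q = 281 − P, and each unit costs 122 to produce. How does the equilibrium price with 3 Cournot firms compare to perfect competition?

Cournot: P = 161.75; Competition: P = 122

Inverting demand: P = 281 − Q.
With 3 symmetric Cournot firms, each firm's FOC gives 281 − 4q = 122, so q = 39.75, Q = 3·39.75 = 119.25, and P = 161.75.
Competitive firms price at marginal cost: P = 122, giving Q = 159.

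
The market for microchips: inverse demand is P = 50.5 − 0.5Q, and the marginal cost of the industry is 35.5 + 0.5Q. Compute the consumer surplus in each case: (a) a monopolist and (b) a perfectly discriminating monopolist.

A monopolist chooses Q where MR = MC. MR = 50.5 − Q; setting this equal to 35.5 + 0.5Q gives Q = 10 and P = 45.5.
CS = ½·(50.5 − 45.5)·10 = 25.
A perfectly discriminating monopolist sells every unit with P(Q) ≥ MC(Q), so output equals the competitive quantity Q = 15. Each buyer pays their reservation price, so CS = 0 and the firm captures all surplus.
CS = 0.

Monopoly: CS = 25; Perfect PD: CS = 0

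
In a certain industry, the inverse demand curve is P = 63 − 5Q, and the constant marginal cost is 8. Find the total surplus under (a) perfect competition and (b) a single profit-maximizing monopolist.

Under competition P = MC = 8, so Q = (63 − 8)/5 = 11.
CS = ½·(63 − 8)·11 = 302.5; PS = (8 − 8)·11 = 0; TS = 302.5.
A monopolist chooses Q where MR = MC. MR = 63 − 10Q; setting this equal to 8 gives Q = 5.5 and P = 35.5.
CS = ½·(63 − 35.5)·5.5 = 75.625; PS = (35.5 − 8)·5.5 = 151.25; TS = 226.875.

Competition: TS = 302.5; Monopoly: TS = 226.875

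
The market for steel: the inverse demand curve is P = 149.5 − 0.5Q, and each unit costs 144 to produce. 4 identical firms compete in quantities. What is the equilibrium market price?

In a 4-firm Cournot equilibrium, symmetry and the first-order condition give q = (149.5 − 144)/(2.5) = 2.2. So Q = 8.8 and P = 145.1.

P = 145.1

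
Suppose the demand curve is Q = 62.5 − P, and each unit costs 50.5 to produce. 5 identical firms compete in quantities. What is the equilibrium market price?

P = 52.5

Inverting demand: P = 62.5 − Q.
In a 5-firm Cournot equilibrium, symmetry and the first-order condition give q = (62.5 − 50.5)/(6) = 2. So Q = 10 and P = 52.5.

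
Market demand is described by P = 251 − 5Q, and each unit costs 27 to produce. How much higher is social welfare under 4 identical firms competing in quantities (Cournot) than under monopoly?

TS rises by 1053.696

The monopolist equates marginal revenue to marginal cost: 251 − 10Q = 27, so Q = 22.4. From demand, P = 139.
CS = ½·(251 − 139)·22.4 = 1254.4; PS = (139 − 27)·22.4 = 2508.8; TS = 3763.2.
In a 4-firm Cournot equilibrium, symmetry and the first-order condition give q = (251 − 27)/(25) = 8.96. So Q = 35.84 and P = 71.8.
CS = ½·(251 − 71.8)·35.84 = 3211.264; PS = (71.8 − 27)·35.84 = 1605.632; TS = 4816.896.
Change in social welfare: 4816.896 − 3763.2 = 1053.696.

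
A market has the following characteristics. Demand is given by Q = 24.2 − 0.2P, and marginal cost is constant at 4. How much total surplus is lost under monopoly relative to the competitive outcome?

Inverting demand: P = 121 − 5Q.
Under competition P = MC = 4, so Q = (121 − 4)/5 = 23.4.
Monopoly sets MR = MC: 121 − 10Q = 4 ⇒ Q = 11.7, P = 121 − 5·11.7 = 62.5.
DWL is the triangle between Q = 11.7 and Q = 23.4: ½·(23.4 − 11.7)·(62.5 − 4) = 342.225.

DWL = 342.225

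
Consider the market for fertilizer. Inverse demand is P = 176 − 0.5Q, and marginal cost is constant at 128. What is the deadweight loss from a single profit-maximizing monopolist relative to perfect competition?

Competitive firms price at marginal cost: P = 128, giving Q = 96.
Monopoly sets MR = MC: 176 − Q = 128 ⇒ Q = 48, P = 176 − 0.5·48 = 152.
DWL is the triangle between Q = 48 and Q = 96: ½·(96 − 48)·(152 − 128) = 576.

DWL = 576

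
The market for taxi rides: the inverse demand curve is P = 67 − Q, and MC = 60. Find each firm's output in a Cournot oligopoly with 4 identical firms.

q_i = 1.4

With 4 symmetric Cournot firms, each firm's FOC gives 67 − 5q = 60, so q = 1.4, Q = 4·1.4 = 5.6, and P = 61.4.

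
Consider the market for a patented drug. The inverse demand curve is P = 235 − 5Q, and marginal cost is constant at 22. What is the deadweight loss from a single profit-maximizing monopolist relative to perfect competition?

Competitive firms price at marginal cost: P = 22, giving Q = 42.6.
A monopolist chooses Q where MR = MC. MR = 235 − 10Q; setting this equal to 22 gives Q = 21.3 and P = 128.5.
DWL is the triangle between Q = 21.3 and Q = 42.6: ½·(42.6 − 21.3)·(128.5 − 22) = 1134.225.

DWL = 1134.225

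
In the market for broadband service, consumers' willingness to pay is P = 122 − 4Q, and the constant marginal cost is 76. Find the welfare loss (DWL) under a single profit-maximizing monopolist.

DWL = 66.125

Perfect competition: P = MC = 76, so 122 − 4Q = 76 and Q = 11.5.
Monopoly sets MR = MC: 122 − 8Q = 76 ⇒ Q = 5.75, P = 122 − 4·5.75 = 99.
DWL is the triangle between Q = 5.75 and Q = 11.5: ½·(11.5 − 5.75)·(99 − 76) = 66.125.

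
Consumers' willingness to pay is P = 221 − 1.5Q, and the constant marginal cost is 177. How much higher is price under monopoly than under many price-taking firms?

Perfect competition: P = MC = 177, so 221 − 1.5Q = 177 and Q = 88/3.
A monopolist chooses Q where MR = MC. MR = 221 − 3Q; setting this equal to 177 gives Q = 44/3 and P = 199.
Change in price: 199 − 177 = 22.

Price rises by 22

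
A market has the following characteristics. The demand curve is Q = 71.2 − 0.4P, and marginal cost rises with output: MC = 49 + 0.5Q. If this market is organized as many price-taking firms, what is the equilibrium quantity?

Inverting demand: P = 178 − 2.5Q.
Under competition P = MC: 178 − 2.5Q = 49 + 0.5Q ⇒ Q = 43, P = 70.5.

Q = 43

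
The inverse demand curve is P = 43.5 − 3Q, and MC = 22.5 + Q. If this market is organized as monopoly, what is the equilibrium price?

P = 34.5

The monopolist equates marginal revenue to marginal cost: 43.5 − 6Q = 22.5 + Q, so Q = 3. From demand, P = 34.5.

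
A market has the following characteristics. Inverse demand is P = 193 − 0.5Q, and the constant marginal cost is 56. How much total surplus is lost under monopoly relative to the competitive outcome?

Under competition P = MC = 56, so Q = (193 − 56)/0.5 = 274.
Monopoly sets MR = MC: 193 − Q = 56 ⇒ Q = 137, P = 193 − 0.5·137 = 124.5.
DWL is the triangle between Q = 137 and Q = 274: ½·(274 − 137)·(124.5 − 56) = 4692.25.

DWL = 4692.25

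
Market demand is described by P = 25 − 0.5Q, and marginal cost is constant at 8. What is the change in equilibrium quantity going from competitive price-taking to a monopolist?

Under competition P = MC = 8, so Q = (25 − 8)/0.5 = 34.
The monopolist equates marginal revenue to marginal cost: 25 − Q = 8, so Q = 17. From demand, P = 16.5.
Change in equilibrium quantity: 17 − 34 = −17.

Q falls by 17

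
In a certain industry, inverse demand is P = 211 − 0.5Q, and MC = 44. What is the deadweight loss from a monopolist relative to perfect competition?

DWL = 6972.25

Competitive firms price at marginal cost: P = 44, giving Q = 334.
A monopolist chooses Q where MR = MC. MR = 211 − Q; setting this equal to 44 gives Q = 167 and P = 127.5.
DWL is the triangle between Q = 167 and Q = 334: ½·(334 − 167)·(127.5 − 44) = 6972.25.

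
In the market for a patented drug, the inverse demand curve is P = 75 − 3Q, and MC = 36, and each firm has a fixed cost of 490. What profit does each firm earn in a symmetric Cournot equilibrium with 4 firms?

Cournot with 4 identical firms: the symmetric best-response condition is 75 − 15q = 36. Each firm produces q = 2.6, total output Q = 10.4, price P = 43.8.
Each firm's profit = (43.8 − 36)·2.6 − 490 = −469.72.

π_i = −469.72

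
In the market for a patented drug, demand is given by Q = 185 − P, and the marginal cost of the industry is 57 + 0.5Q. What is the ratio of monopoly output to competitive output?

Inverting demand: P = 185 − Q.
Monopoly sets MR = MC: 185 − 2Q = 57 + 0.5Q ⇒ Q = 51.2, P = 185 − 51.2 = 133.8.
Competitive equilibrium sets price equal to marginal cost: 185 − Q = 57 + 0.5Q, so Q = 256/3 and P = 299/3.
Ratio Q_m/Q_c = 51.2/(256/3) = 0.6.

Q_m/Q_c = 0.6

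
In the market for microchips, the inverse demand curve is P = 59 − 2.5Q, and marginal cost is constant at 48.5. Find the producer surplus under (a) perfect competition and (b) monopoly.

Competition: PS = 0; Monopoly: PS = 11.025

Competitive firms price at marginal cost: P = 48.5, giving Q = 4.2.
PS = (48.5 − 48.5)·4.2 = 0.
The monopolist equates marginal revenue to marginal cost: 59 − 5Q = 48.5, so Q = 2.1. From demand, P = 53.75.
PS = (53.75 − 48.5)·2.1 = 11.025.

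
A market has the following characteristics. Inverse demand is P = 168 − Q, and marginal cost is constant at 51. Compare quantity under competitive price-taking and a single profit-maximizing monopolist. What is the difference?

Under competition P = MC = 51, so Q = (168 − 51)/1 = 117.
The monopolist equates marginal revenue to marginal cost: 168 − 2Q = 51, so Q = 58.5. From demand, P = 109.5.
Change in quantity: 58.5 − 117 = −58.5.

Q falls by 58.5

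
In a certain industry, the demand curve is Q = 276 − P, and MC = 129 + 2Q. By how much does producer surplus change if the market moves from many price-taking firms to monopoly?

Producer surplus rises by 300.125

Inverting demand: P = 276 − Q.
Competitive equilibrium sets price equal to marginal cost: 276 − Q = 129 + 2Q, so Q = 49 and P = 227.
PS = P·Q − VC(Q) = 227·49 − (129·49 + ½·2·49²) = 2401.
A monopolist chooses Q where MR = MC. MR = 276 − 2Q; setting this equal to 129 + 2Q gives Q = 36.75 and P = 239.25.
PS = P·Q − VC(Q) = 239.25·36.75 − (129·36.75 + ½·2·36.75²) = 2701.125.
Change in producer surplus: 2701.125 − 2401 = 300.125.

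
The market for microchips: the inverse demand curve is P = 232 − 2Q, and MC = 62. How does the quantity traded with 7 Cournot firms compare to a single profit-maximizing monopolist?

Cournot with 7 identical firms: the symmetric best-response condition is 232 − 16q = 62. Each firm produces q = 10.625, total output Q = 74.375, price P = 83.25.
A monopolist chooses Q where MR = MC. MR = 232 − 4Q; setting this equal to 62 gives Q = 42.5 and P = 147.

Cournot: Q = 74.375; Monopoly: Q = 42.5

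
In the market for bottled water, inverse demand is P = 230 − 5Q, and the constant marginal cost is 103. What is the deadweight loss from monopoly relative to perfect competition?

Perfect competition: P = MC = 103, so 230 − 5Q = 103 and Q = 25.4.
Monopoly sets MR = MC: 230 − 10Q = 103 ⇒ Q = 12.7, P = 230 − 5·12.7 = 166.5.
DWL is the triangle between Q = 12.7 and Q = 25.4: ½·(25.4 − 12.7)·(166.5 − 103) = 403.225.

DWL = 403.225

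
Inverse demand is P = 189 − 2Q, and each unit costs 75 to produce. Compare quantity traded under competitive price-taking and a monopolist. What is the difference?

Q falls by 28.5

Perfect competition: P = MC = 75, so 189 − 2Q = 75 and Q = 57.
A monopolist chooses Q where MR = MC. MR = 189 − 4Q; setting this equal to 75 gives Q = 28.5 and P = 132.
Change in quantity traded: 28.5 − 57 = −28.5.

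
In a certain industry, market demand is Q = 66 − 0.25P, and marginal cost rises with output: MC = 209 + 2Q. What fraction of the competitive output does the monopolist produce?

Inverting demand: P = 264 − 4Q.
The monopolist equates marginal revenue to marginal cost: 264 − 8Q = 209 + 2Q, so Q = 5.5. From demand, P = 242.
Competitive equilibrium sets price equal to marginal cost: 264 − 4Q = 209 + 2Q, so Q = 55/6 and P = 682/3.
Ratio Q_m/Q_c = 5.5/(55/6) = 0.6.

Q_m/Q_c = 0.6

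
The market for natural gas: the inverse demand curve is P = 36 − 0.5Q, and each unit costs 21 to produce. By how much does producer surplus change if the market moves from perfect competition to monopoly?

Under competition P = MC = 21, so Q = (36 − 21)/0.5 = 30.
PS = (21 − 21)·30 = 0.
Monopoly sets MR = MC: 36 − Q = 21 ⇒ Q = 15, P = 36 − 0.5·15 = 28.5.
PS = (28.5 − 21)·15 = 112.5.
Change in producer surplus: 112.5 − 0 = 112.5.

PS rises by 112.5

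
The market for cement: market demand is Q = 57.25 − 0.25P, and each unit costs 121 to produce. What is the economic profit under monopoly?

Inverting demand: P = 229 − 4Q.
Monopoly sets MR = MC: 229 − 8Q = 121 ⇒ Q = 13.5, P = 229 − 4·13.5 = 175.
Profit = (175 − 121)·13.5 = 729.

Profit = 729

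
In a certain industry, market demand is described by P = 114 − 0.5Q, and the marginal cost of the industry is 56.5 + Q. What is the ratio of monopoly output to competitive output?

A monopolist chooses Q where MR = MC. MR = 114 − Q; setting this equal to 56.5 + Q gives Q = 28.75 and P = 99.625.
Competitive equilibrium sets price equal to marginal cost: 114 − 0.5Q = 56.5 + Q, so Q = 115/3 and P = 569/6.
Ratio Q_m/Q_c = 28.75/(115/3) = 0.75.

Q_m/Q_c = 0.75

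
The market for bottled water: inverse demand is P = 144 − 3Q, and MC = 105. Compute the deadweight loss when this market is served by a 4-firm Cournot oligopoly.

Competitive firms price at marginal cost: P = 105, giving Q = 13.
With 4 symmetric Cournot firms, each firm's FOC gives 144 − 15q = 105, so q = 2.6, Q = 4·2.6 = 10.4, and P = 112.8.
DWL is the triangle between Q = 10.4 and Q = 13: ½·(13 − 10.4)·(112.8 − 105) = 10.14.

DWL = 10.14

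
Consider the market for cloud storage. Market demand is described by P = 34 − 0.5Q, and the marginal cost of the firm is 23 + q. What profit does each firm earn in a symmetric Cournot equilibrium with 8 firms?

π_i = 4

In a 8-firm Cournot equilibrium, symmetry and the first-order condition give q = (34 − 23)/(5.5) = 2. So Q = 16 and P = 26.
Each firm's profit = 26·2 − (23·2 + ½·1·2²) = 4.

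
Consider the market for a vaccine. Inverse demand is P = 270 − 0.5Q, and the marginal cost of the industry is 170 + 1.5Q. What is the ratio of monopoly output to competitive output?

Q_m/Q_c = 0.8

A monopolist chooses Q where MR = MC. MR = 270 − Q; setting this equal to 170 + 1.5Q gives Q = 40 and P = 250.
Under competition P = MC: 270 − 0.5Q = 170 + 1.5Q ⇒ Q = 50, P = 245.
Ratio Q_m/Q_c = 40/50 = 0.8.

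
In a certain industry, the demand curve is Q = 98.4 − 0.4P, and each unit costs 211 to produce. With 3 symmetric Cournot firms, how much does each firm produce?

Inverting demand: P = 246 − 2.5Q.
In a 3-firm Cournot equilibrium, symmetry and the first-order condition give q = (246 − 211)/(10) = 3.5. So Q = 10.5 and P = 219.75.

q_i = 3.5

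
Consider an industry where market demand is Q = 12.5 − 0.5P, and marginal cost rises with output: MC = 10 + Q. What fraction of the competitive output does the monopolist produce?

Q_m/Q_c = 0.6

Inverting demand: P = 25 − 2Q.
Monopoly sets MR = MC: 25 − 4Q = 10 + Q ⇒ Q = 3, P = 25 − 2·3 = 19.
Competitive equilibrium sets price equal to marginal cost: 25 − 2Q = 10 + Q, so Q = 5 and P = 15.
Ratio Q_m/Q_c = 3/5 = 0.6.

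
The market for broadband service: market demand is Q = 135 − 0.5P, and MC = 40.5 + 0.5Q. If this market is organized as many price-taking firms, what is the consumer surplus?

Inverting demand: P = 270 − 2Q.
Competitive equilibrium sets price equal to marginal cost: 270 − 2Q = 40.5 + 0.5Q, so Q = 91.8 and P = 86.4.
CS = ½·(270 − 86.4)·91.8 = 8427.24.

CS = 8427.24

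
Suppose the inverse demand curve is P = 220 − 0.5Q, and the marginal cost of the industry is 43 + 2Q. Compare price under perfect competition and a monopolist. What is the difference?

Under competition P = MC: 220 − 0.5Q = 43 + 2Q ⇒ Q = 70.8, P = 184.6.
Monopoly sets MR = MC: 220 − Q = 43 + 2Q ⇒ Q = 59, P = 220 − 0.5·59 = 190.5.
Change in price: 190.5 − 184.6 = 5.9.

P rises by 5.9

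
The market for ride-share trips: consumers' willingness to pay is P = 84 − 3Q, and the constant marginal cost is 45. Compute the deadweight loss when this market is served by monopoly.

Competitive firms price at marginal cost: P = 45, giving Q = 13.
Monopoly sets MR = MC: 84 − 6Q = 45 ⇒ Q = 6.5, P = 84 − 3·6.5 = 64.5.
DWL is the triangle between Q = 6.5 and Q = 13: ½·(13 − 6.5)·(64.5 − 45) = 63.375.

DWL = 63.375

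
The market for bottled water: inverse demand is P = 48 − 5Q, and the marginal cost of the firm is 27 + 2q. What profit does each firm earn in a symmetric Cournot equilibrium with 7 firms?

With 7 symmetric Cournot firms, each firm's FOC gives 48 − 40q = 27 + 2q, so q = 0.5, Q = 7·0.5 = 3.5, and P = 30.5.
Each firm's profit = 30.5·0.5 − (27·0.5 + ½·2·0.5²) = 1.5.

π_i = 1.5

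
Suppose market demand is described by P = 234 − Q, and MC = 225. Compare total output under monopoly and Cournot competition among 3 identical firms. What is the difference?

Monopoly sets MR = MC: 234 − 2Q = 225 ⇒ Q = 4.5, P = 234 − 4.5 = 229.5.
In a 3-firm Cournot equilibrium, symmetry and the first-order condition give q = (234 − 225)/(4) = 2.25. So Q = 6.75 and P = 227.25.
Change in total output: 6.75 − 4.5 = 2.25.

Q rises by 2.25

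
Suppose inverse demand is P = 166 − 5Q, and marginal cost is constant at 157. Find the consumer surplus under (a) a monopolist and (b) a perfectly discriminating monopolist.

The monopolist equates marginal revenue to marginal cost: 166 − 10Q = 157, so Q = 0.9. From demand, P = 161.5.
CS = ½·(166 − 161.5)·0.9 = 2.025.
A perfectly discriminating monopolist sells every unit with P(Q) ≥ MC(Q), so output equals the competitive quantity Q = 1.8. Each buyer pays their reservation price, so CS = 0 and the firm captures all surplus.
CS = 0.

Monopoly: CS = 2.025; Perfect PD: CS = 0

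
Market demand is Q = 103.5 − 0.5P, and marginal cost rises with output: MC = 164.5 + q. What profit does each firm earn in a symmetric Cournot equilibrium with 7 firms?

π_i = 15.625

Inverting demand: P = 207 − 2Q.
With 7 symmetric Cournot firms, each firm's FOC gives 207 − 16q = 164.5 + q, so q = 2.5, Q = 7·2.5 = 17.5, and P = 172.
Each firm's profit = 172·2.5 − (164.5·2.5 + ½·1·2.5²) = 15.625.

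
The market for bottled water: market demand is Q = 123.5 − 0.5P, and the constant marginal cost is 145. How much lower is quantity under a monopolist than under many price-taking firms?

Inverting demand: P = 247 − 2Q.
Under competition P = MC = 145, so Q = (247 − 145)/2 = 51.
The monopolist equates marginal revenue to marginal cost: 247 − 4Q = 145, so Q = 25.5. From demand, P = 196.
Change in quantity: 25.5 − 51 = −25.5.

Q falls by 25.5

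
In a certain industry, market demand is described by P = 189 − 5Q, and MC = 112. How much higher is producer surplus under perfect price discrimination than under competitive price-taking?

Under competition P = MC = 112, so Q = (189 − 112)/5 = 15.4.
PS = (112 − 112)·15.4 = 0.
A perfectly discriminating monopolist sells every unit with P(Q) ≥ MC(Q), so output equals the competitive quantity Q = 15.4. Each buyer pays their reservation price, so CS = 0 and the firm captures all surplus.
PS = ½·(189 − 112)·15.4 = 592.9.
Change in producer surplus: 592.9 − 0 = 592.9.

Producer surplus rises by 592.9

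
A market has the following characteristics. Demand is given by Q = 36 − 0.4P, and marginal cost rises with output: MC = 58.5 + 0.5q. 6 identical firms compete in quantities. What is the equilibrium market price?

P = 63.75

Inverting demand: P = 90 − 2.5Q.
With 6 symmetric Cournot firms, each firm's FOC gives 90 − 17.5q = 58.5 + 0.5q, so q = 1.75, Q = 6·1.75 = 10.5, and P = 63.75.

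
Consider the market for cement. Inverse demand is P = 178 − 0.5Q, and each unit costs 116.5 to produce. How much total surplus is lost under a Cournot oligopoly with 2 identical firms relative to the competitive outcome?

Under competition P = MC = 116.5, so Q = (178 − 116.5)/0.5 = 123.
With 2 symmetric Cournot firms, each firm's FOC gives 178 − 1.5q = 116.5, so q = 41, Q = 2·41 = 82, and P = 137.
DWL is the triangle between Q = 82 and Q = 123: ½·(123 − 82)·(137 − 116.5) = 420.25.

DWL = 420.25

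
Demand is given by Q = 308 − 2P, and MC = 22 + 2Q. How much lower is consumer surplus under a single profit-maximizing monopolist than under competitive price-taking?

Consumer surplus falls by 212.96

Inverting demand: P = 154 − 0.5Q.
Under competition P = MC: 154 − 0.5Q = 22 + 2Q ⇒ Q = 52.8, P = 127.6.
CS = ½·(154 − 127.6)·52.8 = 696.96.
A monopolist chooses Q where MR = MC. MR = 154 − Q; setting this equal to 22 + 2Q gives Q = 44 and P = 132.
CS = ½·(154 − 132)·44 = 484.
Change in consumer surplus: 484 − 696.96 = −212.96.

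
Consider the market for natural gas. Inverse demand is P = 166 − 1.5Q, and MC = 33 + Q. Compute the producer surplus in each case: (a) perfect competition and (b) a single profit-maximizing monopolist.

Competition: PS = 1415.12; Monopoly: PS = 2211.125

Under competition P = MC: 166 − 1.5Q = 33 + Q ⇒ Q = 53.2, P = 86.2.
PS = P·Q − VC(Q) = 86.2·53.2 − (33·53.2 + ½·1·53.2²) = 1415.12.
Monopoly sets MR = MC: 166 − 3Q = 33 + Q ⇒ Q = 33.25, P = 166 − 1.5·33.25 = 116.125.
PS = P·Q − VC(Q) = 116.125·33.25 − (33·33.25 + ½·1·33.25²) = 2211.125.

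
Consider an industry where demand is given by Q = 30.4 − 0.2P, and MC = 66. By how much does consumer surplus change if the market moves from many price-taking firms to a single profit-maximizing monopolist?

Inverting demand: P = 152 − 5Q.
Competitive firms price at marginal cost: P = 66, giving Q = 17.2.
CS = ½·(152 − 66)·17.2 = 739.6.
Monopoly sets MR = MC: 152 − 10Q = 66 ⇒ Q = 8.6, P = 152 − 5·8.6 = 109.
CS = ½·(152 − 109)·8.6 = 184.9.
Change in consumer surplus: 184.9 − 739.6 = −554.7.

Consumer surplus falls by 554.7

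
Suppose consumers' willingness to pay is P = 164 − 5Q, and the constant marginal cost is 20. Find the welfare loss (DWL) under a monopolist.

DWL = 518.4

Under competition P = MC = 20, so Q = (164 − 20)/5 = 28.8.
Monopoly sets MR = MC: 164 − 10Q = 20 ⇒ Q = 14.4, P = 164 − 5·14.4 = 92.
DWL is the triangle between Q = 14.4 and Q = 28.8: ½·(28.8 − 14.4)·(92 − 20) = 518.4.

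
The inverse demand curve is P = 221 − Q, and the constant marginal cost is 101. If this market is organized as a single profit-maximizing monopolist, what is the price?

A monopolist chooses Q where MR = MC. MR = 221 − 2Q; setting this equal to 101 gives Q = 60 and P = 161.

P = 161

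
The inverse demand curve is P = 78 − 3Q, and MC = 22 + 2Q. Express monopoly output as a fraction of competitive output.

Q_m/Q_c = 0.625

Monopoly sets MR = MC: 78 − 6Q = 22 + 2Q ⇒ Q = 7, P = 78 − 3·7 = 57.
Under competition P = MC: 78 − 3Q = 22 + 2Q ⇒ Q = 11.2, P = 44.4.
Ratio Q_m/Q_c = 7/11.2 = 0.625.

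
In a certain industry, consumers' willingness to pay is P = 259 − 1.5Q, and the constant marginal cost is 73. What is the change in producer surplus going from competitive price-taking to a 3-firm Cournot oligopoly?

Perfect competition: P = MC = 73, so 259 − 1.5Q = 73 and Q = 124.
PS = (73 − 73)·124 = 0.
Cournot with 3 identical firms: the symmetric best-response condition is 259 − 6q = 73. Each firm produces q = 31, total output Q = 93, price P = 119.5.
PS = (119.5 − 73)·93 = 4324.5.
Change in producer surplus: 4324.5 − 0 = 4324.5.

Producer surplus rises by 4324.5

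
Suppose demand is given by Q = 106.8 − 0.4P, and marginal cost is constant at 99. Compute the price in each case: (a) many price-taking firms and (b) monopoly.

Inverting demand: P = 267 − 2.5Q.
Under competition P = MC = 99, so Q = (267 − 99)/2.5 = 67.2.
The monopolist equates marginal revenue to marginal cost: 267 − 5Q = 99, so Q = 33.6. From demand, P = 183.

Competition: P = 99; Monopoly: P = 183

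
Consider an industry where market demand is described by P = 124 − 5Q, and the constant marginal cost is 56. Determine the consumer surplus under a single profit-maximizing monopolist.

A monopolist chooses Q where MR = MC. MR = 124 − 10Q; setting this equal to 56 gives Q = 6.8 and P = 90.
CS = ½·(124 − 90)·6.8 = 115.6.

CS = 115.6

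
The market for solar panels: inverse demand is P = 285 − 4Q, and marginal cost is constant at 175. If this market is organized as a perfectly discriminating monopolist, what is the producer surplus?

PS = 1512.5

With perfect price discrimination, output is the efficient level Q = 27.5 (where demand meets MC), but every buyer pays their willingness to pay: CS = 0 and PS = total surplus.
PS = ½·(285 − 175)·27.5 = 1512.5.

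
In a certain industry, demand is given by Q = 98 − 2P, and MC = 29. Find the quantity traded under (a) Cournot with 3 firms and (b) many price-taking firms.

Cournot: Q = 30; Competition: Q = 40

Inverting demand: P = 49 − 0.5Q.
With 3 symmetric Cournot firms, each firm's FOC gives 49 − 2q = 29, so q = 10, Q = 3·10 = 30, and P = 34.
Competitive firms price at marginal cost: P = 29, giving Q = 40.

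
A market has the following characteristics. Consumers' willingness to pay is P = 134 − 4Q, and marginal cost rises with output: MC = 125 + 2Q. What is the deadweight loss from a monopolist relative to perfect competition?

DWL = 1.08

Under competition P = MC: 134 − 4Q = 125 + 2Q ⇒ Q = 1.5, P = 128.
Monopoly sets MR = MC: 134 − 8Q = 125 + 2Q ⇒ Q = 0.9, P = 134 − 4·0.9 = 130.4.
CS = ½·(134 − 128)·1.5 = 4.5; PS = (128·1.5 − 125·1.5 − ½·2·1.5²) = 2.25; TS = 6.75.
CS = ½·(134 − 130.4)·0.9 = 1.62; PS = (130.4·0.9 − 125·0.9 − ½·2·0.9²) = 4.05; TS = 5.67.
DWL = 6.75 − 5.67 = 1.08.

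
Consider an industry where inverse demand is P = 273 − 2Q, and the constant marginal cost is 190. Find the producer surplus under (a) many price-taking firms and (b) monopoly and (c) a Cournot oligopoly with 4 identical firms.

Competition: PS = 0; Monopoly: PS = 861.125; Cournot: PS = 551.12

Under competition P = MC = 190, so Q = (273 − 190)/2 = 41.5.
PS = (190 − 190)·41.5 = 0.
A monopolist chooses Q where MR = MC. MR = 273 − 4Q; setting this equal to 190 gives Q = 20.75 and P = 231.5.
PS = (231.5 − 190)·20.75 = 861.125.
Cournot with 4 identical firms: the symmetric best-response condition is 273 − 10q = 190. Each firm produces q = 8.3, total output Q = 33.2, price P = 206.6.
PS = (206.6 − 190)·33.2 = 551.12.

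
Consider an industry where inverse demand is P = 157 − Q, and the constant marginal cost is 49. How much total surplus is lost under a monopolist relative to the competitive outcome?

DWL = 1458

Perfect competition: P = MC = 49, so 157 − Q = 49 and Q = 108.
The monopolist equates marginal revenue to marginal cost: 157 − 2Q = 49, so Q = 54. From demand, P = 103.
DWL is the triangle between Q = 54 and Q = 108: ½·(108 − 54)·(103 − 49) = 1458.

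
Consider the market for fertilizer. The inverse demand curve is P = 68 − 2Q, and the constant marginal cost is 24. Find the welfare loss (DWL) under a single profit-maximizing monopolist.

DWL = 121

Under competition P = MC = 24, so Q = (68 − 24)/2 = 22.
A monopolist chooses Q where MR = MC. MR = 68 − 4Q; setting this equal to 24 gives Q = 11 and P = 46.
DWL is the triangle between Q = 11 and Q = 22: ½·(22 − 11)·(46 − 24) = 121.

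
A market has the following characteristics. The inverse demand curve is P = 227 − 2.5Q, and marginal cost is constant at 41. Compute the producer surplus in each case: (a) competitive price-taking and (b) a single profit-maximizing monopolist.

Under competition P = MC = 41, so Q = (227 − 41)/2.5 = 74.4.
PS = (41 − 41)·74.4 = 0.
The monopolist equates marginal revenue to marginal cost: 227 − 5Q = 41, so Q = 37.2. From demand, P = 134.
PS = (134 − 41)·37.2 = 3459.6.

Competition: PS = 0; Monopoly: PS = 3459.6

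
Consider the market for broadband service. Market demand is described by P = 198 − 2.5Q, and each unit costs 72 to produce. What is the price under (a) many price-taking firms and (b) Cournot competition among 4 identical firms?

Competition: P = 72; Cournot: P = 97.2

Under competition P = MC = 72, so Q = (198 − 72)/2.5 = 50.4.
In a 4-firm Cournot equilibrium, symmetry and the first-order condition give q = (198 − 72)/(12.5) = 10.08. So Q = 40.32 and P = 97.2.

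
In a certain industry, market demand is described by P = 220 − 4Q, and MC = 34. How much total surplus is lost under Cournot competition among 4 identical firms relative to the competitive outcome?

Perfect competition: P = MC = 34, so 220 − 4Q = 34 and Q = 46.5.
In a 4-firm Cournot equilibrium, symmetry and the first-order condition give q = (220 − 34)/(20) = 9.3. So Q = 37.2 and P = 71.2.
DWL is the triangle between Q = 37.2 and Q = 46.5: ½·(46.5 − 37.2)·(71.2 − 34) = 172.98.

DWL = 172.98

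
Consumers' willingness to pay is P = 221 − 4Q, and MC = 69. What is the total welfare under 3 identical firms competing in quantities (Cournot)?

TS = 2707.5

With 3 symmetric Cournot firms, each firm's FOC gives 221 − 16q = 69, so q = 9.5, Q = 3·9.5 = 28.5, and P = 107.
CS = ½·(221 − 107)·28.5 = 1624.5; PS = (107 − 69)·28.5 = 1083; TS = 2707.5.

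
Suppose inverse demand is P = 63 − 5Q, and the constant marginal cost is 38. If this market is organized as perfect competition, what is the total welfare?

TS = 62.5

Under competition P = MC = 38, so Q = (63 − 38)/5 = 5.
CS = ½·(63 − 38)·5 = 62.5; PS = (38 − 38)·5 = 0; TS = 62.5.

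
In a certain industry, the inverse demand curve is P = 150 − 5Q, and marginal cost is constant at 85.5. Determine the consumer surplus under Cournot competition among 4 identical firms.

In a 4-firm Cournot equilibrium, symmetry and the first-order condition give q = (150 − 85.5)/(25) = 2.58. So Q = 10.32 and P = 98.4.
CS = ½·(150 − 98.4)·10.32 = 266.256.

CS = 266.256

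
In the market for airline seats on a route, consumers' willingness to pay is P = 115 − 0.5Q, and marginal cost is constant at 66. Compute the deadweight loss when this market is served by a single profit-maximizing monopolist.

Competitive firms price at marginal cost: P = 66, giving Q = 98.
A monopolist chooses Q where MR = MC. MR = 115 − Q; setting this equal to 66 gives Q = 49 and P = 90.5.
DWL is the triangle between Q = 49 and Q = 98: ½·(98 − 49)·(90.5 − 66) = 600.25.

DWL = 600.25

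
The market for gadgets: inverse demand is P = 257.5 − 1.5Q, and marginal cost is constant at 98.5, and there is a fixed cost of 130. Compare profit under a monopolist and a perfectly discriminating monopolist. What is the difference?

Profit rises by 4213.5

A monopolist chooses Q where MR = MC. MR = 257.5 − 3Q; setting this equal to 98.5 gives Q = 53 and P = 178.
Profit = (178 − 98.5)·53 − 130 = 4083.5.
With perfect price discrimination, output is the efficient level Q = 106 (where demand meets MC), but every buyer pays their willingness to pay: CS = 0 and PS = total surplus.
PS equals the full surplus area, 8427. Profit = 8427 − 130 = 8297.
Change in profit: 8297 − 4083.5 = 4213.5.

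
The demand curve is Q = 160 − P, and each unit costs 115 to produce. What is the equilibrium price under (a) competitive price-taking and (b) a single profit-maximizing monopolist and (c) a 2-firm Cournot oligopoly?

Competition: P = 115; Monopoly: P = 137.5; Cournot: P = 130

Inverting demand: P = 160 − Q.
Under competition P = MC = 115, so Q = (160 − 115)/1 = 45.
Monopoly sets MR = MC: 160 − 2Q = 115 ⇒ Q = 22.5, P = 160 − 22.5 = 137.5.
Cournot with 2 identical firms: the symmetric best-response condition is 160 − 3q = 115. Each firm produces q = 15, total output Q = 30, price P = 130.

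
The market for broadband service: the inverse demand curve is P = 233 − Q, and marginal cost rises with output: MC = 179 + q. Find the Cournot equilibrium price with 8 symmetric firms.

With 8 symmetric Cournot firms, each firm's FOC gives 233 − 9q = 179 + q, so q = 5.4, Q = 8·5.4 = 43.2, and P = 189.8.

P = 189.8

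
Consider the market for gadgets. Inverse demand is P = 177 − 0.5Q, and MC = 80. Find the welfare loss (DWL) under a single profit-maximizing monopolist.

Competitive firms price at marginal cost: P = 80, giving Q = 194.
The monopolist equates marginal revenue to marginal cost: 177 − Q = 80, so Q = 97. From demand, P = 128.5.
DWL is the triangle between Q = 97 and Q = 194: ½·(194 − 97)·(128.5 − 80) = 2352.25.

DWL = 2352.25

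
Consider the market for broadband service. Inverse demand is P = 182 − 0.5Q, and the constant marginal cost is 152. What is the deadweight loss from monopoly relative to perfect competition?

DWL = 225

Perfect competition: P = MC = 152, so 182 − 0.5Q = 152 and Q = 60.
A monopolist chooses Q where MR = MC. MR = 182 − Q; setting this equal to 152 gives Q = 30 and P = 167.
DWL is the triangle between Q = 30 and Q = 60: ½·(60 − 30)·(167 − 152) = 225.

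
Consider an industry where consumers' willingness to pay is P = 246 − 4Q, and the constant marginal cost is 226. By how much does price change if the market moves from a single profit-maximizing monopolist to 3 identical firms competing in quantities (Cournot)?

P falls by 5

The monopolist equates marginal revenue to marginal cost: 246 − 8Q = 226, so Q = 2.5. From demand, P = 236.
With 3 symmetric Cournot firms, each firm's FOC gives 246 − 16q = 226, so q = 1.25, Q = 3·1.25 = 3.75, and P = 231.
Change in price: 231 − 236 = −5.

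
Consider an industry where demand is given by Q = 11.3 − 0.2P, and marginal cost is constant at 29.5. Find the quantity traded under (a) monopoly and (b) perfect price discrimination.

Inverting demand: P = 56.5 − 5Q.
The monopolist equates marginal revenue to marginal cost: 56.5 − 10Q = 29.5, so Q = 2.7. From demand, P = 43.
With perfect price discrimination, output is the efficient level Q = 5.4 (where demand meets MC), but every buyer pays their willingness to pay: CS = 0 and PS = total surplus.

Monopoly: Q = 2.7; Perfect PD: Q = 5.4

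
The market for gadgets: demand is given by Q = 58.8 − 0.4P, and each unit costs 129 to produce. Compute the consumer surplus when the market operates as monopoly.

CS = 16.2

Inverting demand: P = 147 − 2.5Q.
A monopolist chooses Q where MR = MC. MR = 147 − 5Q; setting this equal to 129 gives Q = 3.6 and P = 138.
CS = ½·(147 − 138)·3.6 = 16.2.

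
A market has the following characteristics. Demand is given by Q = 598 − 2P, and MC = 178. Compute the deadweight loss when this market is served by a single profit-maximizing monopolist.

DWL = 3660.25

Inverting demand: P = 299 − 0.5Q.
Perfect competition: P = MC = 178, so 299 − 0.5Q = 178 and Q = 242.
The monopolist equates marginal revenue to marginal cost: 299 − Q = 178, so Q = 121. From demand, P = 238.5.
DWL is the triangle between Q = 121 and Q = 242: ½·(242 − 121)·(238.5 − 178) = 3660.25.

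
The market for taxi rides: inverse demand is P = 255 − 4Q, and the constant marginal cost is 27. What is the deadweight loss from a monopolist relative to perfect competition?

DWL = 1624.5

Perfect competition: P = MC = 27, so 255 − 4Q = 27 and Q = 57.
Monopoly sets MR = MC: 255 − 8Q = 27 ⇒ Q = 28.5, P = 255 − 4·28.5 = 141.
DWL is the triangle between Q = 28.5 and Q = 57: ½·(57 − 28.5)·(141 − 27) = 1624.5.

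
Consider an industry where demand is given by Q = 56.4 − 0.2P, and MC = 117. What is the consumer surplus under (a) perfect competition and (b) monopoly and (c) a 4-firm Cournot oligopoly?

Inverting demand: P = 282 − 5Q.
Competitive firms price at marginal cost: P = 117, giving Q = 33.
CS = ½·(282 − 117)·33 = 2722.5.
A monopolist chooses Q where MR = MC. MR = 282 − 10Q; setting this equal to 117 gives Q = 16.5 and P = 199.5.
CS = ½·(282 − 199.5)·16.5 = 680.625.
With 4 symmetric Cournot firms, each firm's FOC gives 282 − 25q = 117, so q = 6.6, Q = 4·6.6 = 26.4, and P = 150.
CS = ½·(282 − 150)·26.4 = 1742.4.

Competition: CS = 2722.5; Monopoly: CS = 680.625; Cournot: CS = 1742.4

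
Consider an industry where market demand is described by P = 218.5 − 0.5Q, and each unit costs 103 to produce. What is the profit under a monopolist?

A monopolist chooses Q where MR = MC. MR = 218.5 − Q; setting this equal to 103 gives Q = 115.5 and P = 160.75.
Profit = (160.75 − 103)·115.5 = 6670.125.

Profit = 6670.125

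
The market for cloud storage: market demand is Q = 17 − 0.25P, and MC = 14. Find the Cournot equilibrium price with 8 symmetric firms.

P = 20

Inverting demand: P = 68 − 4Q.
In a 8-firm Cournot equilibrium, symmetry and the first-order condition give q = (68 − 14)/(36) = 1.5. So Q = 12 and P = 20.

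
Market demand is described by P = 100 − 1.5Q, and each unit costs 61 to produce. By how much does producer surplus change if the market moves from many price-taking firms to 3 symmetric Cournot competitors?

Under competition P = MC = 61, so Q = (100 − 61)/1.5 = 26.
PS = (61 − 61)·26 = 0.
With 3 symmetric Cournot firms, each firm's FOC gives 100 − 6q = 61, so q = 6.5, Q = 3·6.5 = 19.5, and P = 70.75.
PS = (70.75 − 61)·19.5 = 190.125.
Change in producer surplus: 190.125 − 0 = 190.125.

Producer surplus rises by 190.125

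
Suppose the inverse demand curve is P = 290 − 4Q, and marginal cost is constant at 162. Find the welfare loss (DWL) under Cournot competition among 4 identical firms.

DWL = 81.92

Perfect competition: P = MC = 162, so 290 − 4Q = 162 and Q = 32.
Cournot with 4 identical firms: the symmetric best-response condition is 290 − 20q = 162. Each firm produces q = 6.4, total output Q = 25.6, price P = 187.6.
DWL is the triangle between Q = 25.6 and Q = 32: ½·(32 − 25.6)·(187.6 − 162) = 81.92.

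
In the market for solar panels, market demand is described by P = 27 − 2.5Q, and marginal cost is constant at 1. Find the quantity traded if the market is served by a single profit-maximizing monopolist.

Monopoly sets MR = MC: 27 − 5Q = 1 ⇒ Q = 5.2, P = 27 − 2.5·5.2 = 14.

Q = 5.2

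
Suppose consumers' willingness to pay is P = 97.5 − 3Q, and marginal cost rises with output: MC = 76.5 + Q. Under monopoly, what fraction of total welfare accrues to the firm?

A monopolist chooses Q where MR = MC. MR = 97.5 − 6Q; setting this equal to 76.5 + Q gives Q = 3 and P = 88.5.
CS = ½·(97.5 − 88.5)·3 = 13.5.
PS = P·Q − VC(Q) = 88.5·3 − (76.5·3 + ½·1·3²) = 31.5.
Share captured = PS/TS = 31.5/45 = 0.7.

PS/TS = 0.7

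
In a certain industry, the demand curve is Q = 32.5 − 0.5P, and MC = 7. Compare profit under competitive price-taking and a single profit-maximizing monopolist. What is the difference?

Inverting demand: P = 65 − 2Q.
Competitive firms price at marginal cost: P = 7, giving Q = 29.
Profit = (7 − 7)·29 = 0.
Monopoly sets MR = MC: 65 − 4Q = 7 ⇒ Q = 14.5, P = 65 − 2·14.5 = 36.
Profit = (36 − 7)·14.5 = 420.5.
Change in profit: 420.5 − 0 = 420.5.

π rises by 420.5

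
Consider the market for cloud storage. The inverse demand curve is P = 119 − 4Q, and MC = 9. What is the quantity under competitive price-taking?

Perfect competition: P = MC = 9, so 119 − 4Q = 9 and Q = 27.5.

Q = 27.5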